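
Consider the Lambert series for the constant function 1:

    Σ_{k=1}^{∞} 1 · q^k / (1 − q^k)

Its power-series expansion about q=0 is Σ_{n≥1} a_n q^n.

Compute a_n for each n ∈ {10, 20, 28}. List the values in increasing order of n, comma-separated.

4, 6, 6

q^10  k|10↦f(k): 10:1 5:1 2:1 1:1  a_10=4
[q^20] f(20)=1,f(10)=1,f(5)=1,f(4)=1,f(2)=1,f(1)=1 ⇒ 6
q^28  k|28↦f(k): 28:1 14:1 7:1 4:1 2:1 1:1  a_28=6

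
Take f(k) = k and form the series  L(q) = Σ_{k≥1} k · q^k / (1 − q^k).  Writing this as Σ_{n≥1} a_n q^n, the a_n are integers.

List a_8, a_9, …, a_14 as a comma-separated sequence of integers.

n=8: 1·8 2·4 4·2 8·1  f→[1+2+4+8]=15
d|9:{1,3,9}  Σf=1+3+9=13
q^10  k|10↦f(k): 1:1 2:2 5:5 10:10  a_10=18
n=11: 1·11 11·1  f→[1+11]=12
n=12: 1·12 2·6 3·4 4·3 6·2 12·1  f→[1+2+3+4+6+12]=28
q^13  k|13↦f(k): 1:1 13:13  a_13=14
n=14: 14·1 7·2 2·7 1·14  f→[14+7+2+1]=24

15, 13, 18, 12, 28, 14, 24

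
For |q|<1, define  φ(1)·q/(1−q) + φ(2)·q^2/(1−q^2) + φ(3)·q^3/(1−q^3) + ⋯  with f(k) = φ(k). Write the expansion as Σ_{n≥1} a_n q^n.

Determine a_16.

[q^16] φ(1)=1,φ(2)=1,φ(4)=2,φ(8)=4,φ(16)=8 ⇒ 16

a_16 = 16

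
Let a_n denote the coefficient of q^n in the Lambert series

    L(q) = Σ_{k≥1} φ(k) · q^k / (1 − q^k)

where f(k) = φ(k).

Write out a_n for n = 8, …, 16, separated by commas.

d|8:{1,2,4,8}  Σφ=1+1+2+4=8
[q^9] φ(1)=1,φ(3)=2,φ(9)=6 ⇒ 9
n=10: 1·10 2·5 5·2 10·1  φ→[1+1+4+4]=10
n=11: 1·11 11·1  φ→[1+10]=11
[q^12] φ(1)=1,φ(2)=1,φ(3)=2,φ(4)=2,φ(6)=2,φ(12)=4 ⇒ 12
[q^13] φ(1)=1,φ(13)=12 ⇒ 13
[q^14] φ(1)=1,φ(2)=1,φ(7)=6,φ(14)=6 ⇒ 14
d|15:{1,3,5,15}  Σφ=1+2+4+8=15
[q^16] φ(1)=1,φ(2)=1,φ(4)=2,φ(8)=4,φ(16)=8 ⇒ 16

8, 9, 10, 11, 12, 13, 14, 15, 16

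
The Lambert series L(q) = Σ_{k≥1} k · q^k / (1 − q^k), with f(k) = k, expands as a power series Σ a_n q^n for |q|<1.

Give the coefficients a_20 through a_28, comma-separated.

42, 32, 36, 24, 60, 31, 42, 40, 56

n=20: 20·1 10·2 5·4 4·5 2·10 1·20  f→[20+10+5+4+2+1]=42
n=21: 1·21 3·7 7·3 21·1  f→[1+3+7+21]=32
d|22:{1,2,11,22}  Σf=1+2+11+22=36
d|23:{1,23}  Σf=1+23=24
d|24:{24,12,8,6,4,3,2,1}  Σf=24+12+8+6+4+3+2+1=60
d|25:{25,5,1}  Σf=25+5+1=31
[q^26] f(26)=26,f(13)=13,f(2)=2,f(1)=1 ⇒ 42
n=27: 1·27 3·9 9·3 27·1  f→[1+3+9+27]=40
[q^28] f(28)=28,f(14)=14,f(7)=7,f(4)=4,f(2)=2,f(1)=1 ⇒ 56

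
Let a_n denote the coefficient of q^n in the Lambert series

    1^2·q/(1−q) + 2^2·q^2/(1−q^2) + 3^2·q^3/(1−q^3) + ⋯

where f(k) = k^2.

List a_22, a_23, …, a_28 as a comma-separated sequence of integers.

610, 530, 850, 651, 850, 820, 1050

n=22: 1·22 2·11 11·2 22·1  f→[1+4+121+484]=610
d|23:{1,23}  Σf=1+529=530
d|24:{1,2,3,4,6,8,12,24}  Σf=1+4+9+16+36+64+144+576=850
n=25: 25·1 5·5 1·25  f→[625+25+1]=651
d|26:{26,13,2,1}  Σf=676+169+4+1=850
[q^27] f(27)=729,f(9)=81,f(3)=9,f(1)=1 ⇒ 820
n=28: 28·1 14·2 7·4 4·7 2·14 1·28  f→[784+196+49+16+4+1]=1050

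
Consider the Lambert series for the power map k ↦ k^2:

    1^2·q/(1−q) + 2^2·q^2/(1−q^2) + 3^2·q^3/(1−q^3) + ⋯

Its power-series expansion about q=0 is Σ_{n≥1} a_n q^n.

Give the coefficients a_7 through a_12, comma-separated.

[q^7] f(1)=1,f(7)=49 ⇒ 50
d|8:{8,4,2,1}  Σf=64+16+4+1=85
q^9  k|9↦f(k): 9:81 3:9 1:1  a_9=91
q^10  k|10↦f(k): 10:100 5:25 2:4 1:1  a_10=130
d|11:{11,1}  Σf=121+1=122
d|12:{12,6,4,3,2,1}  Σf=144+36+16+9+4+1=210

50, 85, 91, 130, 122, 210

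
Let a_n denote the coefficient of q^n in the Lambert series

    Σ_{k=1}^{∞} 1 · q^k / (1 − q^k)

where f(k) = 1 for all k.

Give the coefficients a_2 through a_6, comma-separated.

[q^2] f(1)=1,f(2)=1 ⇒ 2
q^3  k|3↦f(k): 1:1 3:1  a_3=2
n=4: 1·4 2·2 4·1  f→[1+1+1]=3
[q^5] f(5)=1,f(1)=1 ⇒ 2
n=6: 6·1 3·2 2·3 1·6  f→[1+1+1+1]=4

2, 2, 3, 2, 4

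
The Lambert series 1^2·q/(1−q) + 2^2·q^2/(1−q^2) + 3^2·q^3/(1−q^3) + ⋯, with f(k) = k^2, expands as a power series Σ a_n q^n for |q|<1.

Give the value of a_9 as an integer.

d|9:{9,3,1}  Σf=81+9+1=91

a_9 = 91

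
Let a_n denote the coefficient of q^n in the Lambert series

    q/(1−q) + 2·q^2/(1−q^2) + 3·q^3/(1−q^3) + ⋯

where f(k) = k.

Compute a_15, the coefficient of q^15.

a_15 = 24

n=15: 1·15 3·5 5·3 15·1  f→[1+3+5+15]=24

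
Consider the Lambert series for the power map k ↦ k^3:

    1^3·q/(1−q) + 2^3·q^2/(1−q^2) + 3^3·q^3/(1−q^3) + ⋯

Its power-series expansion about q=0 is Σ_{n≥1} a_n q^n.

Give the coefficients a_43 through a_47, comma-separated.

79508, 97236, 95382, 109512, 103824

d|43:{1,43}  Σf=1+79507=79508
[q^44] f(1)=1,f(2)=8,f(4)=64,f(11)=1331,f(22)=10648,f(44)=85184 ⇒ 97236
[q^45] f(45)=91125,f(15)=3375,f(9)=729,f(5)=125,f(3)=27,f(1)=1 ⇒ 95382
[q^46] f(1)=1,f(2)=8,f(23)=12167,f(46)=97336 ⇒ 109512
d|47:{47,1}  Σf=103823+1=103824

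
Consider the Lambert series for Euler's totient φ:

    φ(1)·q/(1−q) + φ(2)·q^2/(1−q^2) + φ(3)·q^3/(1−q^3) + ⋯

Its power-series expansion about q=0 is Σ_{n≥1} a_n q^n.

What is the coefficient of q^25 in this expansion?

q^25  k|25↦φ(k): 1:1 5:4 25:20  a_25=25

a_25 = 25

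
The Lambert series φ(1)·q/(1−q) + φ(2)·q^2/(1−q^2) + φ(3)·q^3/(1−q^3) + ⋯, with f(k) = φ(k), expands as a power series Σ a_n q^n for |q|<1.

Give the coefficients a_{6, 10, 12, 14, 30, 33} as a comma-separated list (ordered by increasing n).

q^6  k|6↦φ(k): 1:1 2:1 3:2 6:2  a_6=6
n=10: 10·1 5·2 2·5 1·10  φ→[4+4+1+1]=10
d|12:{12,6,4,3,2,1}  Σφ=4+2+2+2+1+1=12
q^14  k|14↦φ(k): 14:6 7:6 2:1 1:1  a_14=14
n=30: 1·30 2·15 3·10 5·6 6·5 10·3 15·2 30·1  φ→[1+1+2+4+2+4+8+8]=30
[q^33] φ(33)=20,φ(11)=10,φ(3)=2,φ(1)=1 ⇒ 33

6, 10, 12, 14, 30, 33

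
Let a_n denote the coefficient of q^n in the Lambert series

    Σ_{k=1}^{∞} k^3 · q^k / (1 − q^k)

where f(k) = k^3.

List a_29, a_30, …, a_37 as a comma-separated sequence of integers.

24390, 31752, 29792, 37449, 37296, 44226, 43344, 55261, 50654

[q^29] f(29)=24389,f(1)=1 ⇒ 24390
n=30: 1·30 2·15 3·10 5·6 6·5 10·3 15·2 30·1  f→[1+8+27+125+216+1000+3375+27000]=31752
[q^31] f(31)=29791,f(1)=1 ⇒ 29792
[q^32] f(32)=32768,f(16)=4096,f(8)=512,f(4)=64,f(2)=8,f(1)=1 ⇒ 37449
n=33: 33·1 11·3 3·11 1·33  f→[35937+1331+27+1]=37296
d|34:{34,17,2,1}  Σf=39304+4913+8+1=44226
q^35  k|35↦f(k): 1:1 5:125 7:343 35:42875  a_35=43344
q^36  k|36↦f(k): 1:1 2:8 3:27 4:64 6:216 9:729 12:1728 18:5832 36:46656  a_36=55261
[q^37] f(1)=1,f(37)=50653 ⇒ 50654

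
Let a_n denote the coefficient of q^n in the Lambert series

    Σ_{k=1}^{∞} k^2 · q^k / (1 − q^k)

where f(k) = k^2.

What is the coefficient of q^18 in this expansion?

[q^18] f(1)=1,f(2)=4,f(3)=9,f(6)=36,f(9)=81,f(18)=324 ⇒ 455

a_18 = 455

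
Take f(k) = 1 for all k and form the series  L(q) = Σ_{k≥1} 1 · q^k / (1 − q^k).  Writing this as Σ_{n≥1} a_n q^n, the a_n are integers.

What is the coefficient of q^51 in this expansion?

a_51 = 4

d|51:{51,17,3,1}  Σf=1+1+1+1=4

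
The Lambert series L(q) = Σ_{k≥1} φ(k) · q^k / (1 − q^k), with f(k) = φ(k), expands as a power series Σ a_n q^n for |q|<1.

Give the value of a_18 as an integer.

d|18:{1,2,3,6,9,18}  Σφ=1+1+2+2+6+6=18

a_18 = 18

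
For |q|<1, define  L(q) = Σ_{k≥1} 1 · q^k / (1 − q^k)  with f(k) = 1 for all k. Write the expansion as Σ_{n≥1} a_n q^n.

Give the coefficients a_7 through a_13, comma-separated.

2, 4, 3, 4, 2, 6, 2

d|7:{7,1}  Σf=1+1=2
d|8:{1,2,4,8}  Σf=1+1+1+1=4
n=9: 9·1 3·3 1·9  f→[1+1+1]=3
d|10:{1,2,5,10}  Σf=1+1+1+1=4
q^11  k|11↦f(k): 1:1 11:1  a_11=2
[q^12] f(1)=1,f(2)=1,f(3)=1,f(4)=1,f(6)=1,f(12)=1 ⇒ 6
q^13  k|13↦f(k): 13:1 1:1  a_13=2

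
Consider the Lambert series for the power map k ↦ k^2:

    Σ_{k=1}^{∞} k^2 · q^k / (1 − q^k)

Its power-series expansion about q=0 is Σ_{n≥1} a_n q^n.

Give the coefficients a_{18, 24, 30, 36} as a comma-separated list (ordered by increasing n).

n=18: 1·18 2·9 3·6 6·3 9·2 18·1  f→[1+4+9+36+81+324]=455
[q^24] f(24)=576,f(12)=144,f(8)=64,f(6)=36,f(4)=16,f(3)=9,f(2)=4,f(1)=1 ⇒ 850
q^30  k|30↦f(k): 1:1 2:4 3:9 5:25 6:36 10:100 15:225 30:900  a_30=1300
n=36: 36·1 18·2 12·3 9·4 6·6 4·9 3·12 2·18 1·36  f→[1296+324+144+81+36+16+9+4+1]=1911

455, 850, 1300, 1911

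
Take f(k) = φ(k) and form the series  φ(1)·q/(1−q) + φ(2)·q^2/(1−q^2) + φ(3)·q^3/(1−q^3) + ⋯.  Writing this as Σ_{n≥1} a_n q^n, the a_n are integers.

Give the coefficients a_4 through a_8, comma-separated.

q^4  k|4↦φ(k): 1:1 2:1 4:2  a_4=4
[q^5] φ(5)=4,φ(1)=1 ⇒ 5
n=6: 6·1 3·2 2·3 1·6  φ→[2+2+1+1]=6
q^7  k|7↦φ(k): 1:1 7:6  a_7=7
n=8: 1·8 2·4 4·2 8·1  φ→[1+1+2+4]=8

4, 5, 6, 7, 8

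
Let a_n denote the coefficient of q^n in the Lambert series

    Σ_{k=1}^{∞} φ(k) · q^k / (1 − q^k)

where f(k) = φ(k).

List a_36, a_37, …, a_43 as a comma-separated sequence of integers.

[q^36] φ(36)=12,φ(18)=6,φ(12)=4,φ(9)=6,φ(6)=2,φ(4)=2,φ(3)=2,φ(2)=1,φ(1)=1 ⇒ 36
q^37  k|37↦φ(k): 1:1 37:36  a_37=37
q^38  k|38↦φ(k): 38:18 19:18 2:1 1:1  a_38=38
d|39:{39,13,3,1}  Σφ=24+12+2+1=39
n=40: 1·40 2·20 4·10 5·8 8·5 10·4 20·2 40·1  φ→[1+1+2+4+4+4+8+16]=40
n=41: 1·41 41·1  φ→[1+40]=41
[q^42] φ(1)=1,φ(2)=1,φ(3)=2,φ(6)=2,φ(7)=6,φ(14)=6,φ(21)=12,φ(42)=12 ⇒ 42
d|43:{1,43}  Σφ=1+42=43

36, 37, 38, 39, 40, 41, 42, 43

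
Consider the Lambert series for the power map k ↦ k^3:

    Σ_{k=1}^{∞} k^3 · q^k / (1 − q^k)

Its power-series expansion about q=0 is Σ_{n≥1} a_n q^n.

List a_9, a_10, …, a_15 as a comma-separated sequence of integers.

757, 1134, 1332, 2044, 2198, 3096, 3528

n=9: 1·9 3·3 9·1  f→[1+27+729]=757
n=10: 10·1 5·2 2·5 1·10  f→[1000+125+8+1]=1134
d|11:{1,11}  Σf=1+1331=1332
[q^12] f(1)=1,f(2)=8,f(3)=27,f(4)=64,f(6)=216,f(12)=1728 ⇒ 2044
q^13  k|13↦f(k): 13:2197 1:1  a_13=2198
[q^14] f(1)=1,f(2)=8,f(7)=343,f(14)=2744 ⇒ 3096
q^15  k|15↦f(k): 15:3375 5:125 3:27 1:1  a_15=3528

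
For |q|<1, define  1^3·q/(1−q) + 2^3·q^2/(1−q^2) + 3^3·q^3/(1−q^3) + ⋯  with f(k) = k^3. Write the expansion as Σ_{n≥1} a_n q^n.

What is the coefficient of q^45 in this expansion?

a_45 = 95382

q^45  k|45↦f(k): 1:1 3:27 5:125 9:729 15:3375 45:91125  a_45=95382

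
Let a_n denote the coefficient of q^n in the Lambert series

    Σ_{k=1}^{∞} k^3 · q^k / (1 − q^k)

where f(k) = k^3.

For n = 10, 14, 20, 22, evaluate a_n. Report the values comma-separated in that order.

d|10:{10,5,2,1}  Σf=1000+125+8+1=1134
n=14: 1·14 2·7 7·2 14·1  f→[1+8+343+2744]=3096
q^20  k|20↦f(k): 1:1 2:8 4:64 5:125 10:1000 20:8000  a_20=9198
n=22: 22·1 11·2 2·11 1·22  f→[10648+1331+8+1]=11988

1134, 3096, 9198, 11988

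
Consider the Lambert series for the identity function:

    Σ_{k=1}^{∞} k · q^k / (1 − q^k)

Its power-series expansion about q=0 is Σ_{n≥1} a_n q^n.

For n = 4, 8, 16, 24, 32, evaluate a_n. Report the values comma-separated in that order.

7, 15, 31, 60, 63

[q^4] f(1)=1,f(2)=2,f(4)=4 ⇒ 7
d|8:{1,2,4,8}  Σf=1+2+4+8=15
q^16  k|16↦f(k): 1:1 2:2 4:4 8:8 16:16  a_16=31
d|24:{1,2,3,4,6,8,12,24}  Σf=1+2+3+4+6+8+12+24=60
[q^32] f(32)=32,f(16)=16,f(8)=8,f(4)=4,f(2)=2,f(1)=1 ⇒ 63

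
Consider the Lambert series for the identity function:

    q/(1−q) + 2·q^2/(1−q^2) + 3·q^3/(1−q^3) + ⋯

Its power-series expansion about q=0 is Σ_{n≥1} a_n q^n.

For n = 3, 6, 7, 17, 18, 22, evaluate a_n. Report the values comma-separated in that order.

[q^3] f(1)=1,f(3)=3 ⇒ 4
q^6  k|6↦f(k): 1:1 2:2 3:3 6:6  a_6=12
n=7: 1·7 7·1  f→[1+7]=8
n=17: 1·17 17·1  f→[1+17]=18
[q^18] f(1)=1,f(2)=2,f(3)=3,f(6)=6,f(9)=9,f(18)=18 ⇒ 39
n=22: 22·1 11·2 2·11 1·22  f→[22+11+2+1]=36

4, 12, 8, 18, 39, 36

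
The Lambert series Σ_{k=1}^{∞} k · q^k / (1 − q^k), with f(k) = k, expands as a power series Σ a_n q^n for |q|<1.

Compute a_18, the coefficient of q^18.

q^18  k|18↦f(k): 1:1 2:2 3:3 6:6 9:9 18:18  a_18=39

a_18 = 39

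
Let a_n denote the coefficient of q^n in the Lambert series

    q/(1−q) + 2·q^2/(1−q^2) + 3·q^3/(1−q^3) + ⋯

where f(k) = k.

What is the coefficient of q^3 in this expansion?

a_3 = 4

[q^3] f(3)=3,f(1)=1 ⇒ 4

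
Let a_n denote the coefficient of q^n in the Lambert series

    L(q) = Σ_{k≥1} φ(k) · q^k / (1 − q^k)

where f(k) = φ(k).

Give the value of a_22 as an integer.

[q^22] φ(1)=1,φ(2)=1,φ(11)=10,φ(22)=10 ⇒ 22

a_22 = 22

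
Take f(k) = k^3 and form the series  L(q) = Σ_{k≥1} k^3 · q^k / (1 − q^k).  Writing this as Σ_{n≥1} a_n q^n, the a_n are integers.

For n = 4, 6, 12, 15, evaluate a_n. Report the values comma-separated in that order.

73, 252, 2044, 3528

d|4:{1,2,4}  Σf=1+8+64=73
n=6: 1·6 2·3 3·2 6·1  f→[1+8+27+216]=252
[q^12] f(12)=1728,f(6)=216,f(4)=64,f(3)=27,f(2)=8,f(1)=1 ⇒ 2044
d|15:{15,5,3,1}  Σf=3375+125+27+1=3528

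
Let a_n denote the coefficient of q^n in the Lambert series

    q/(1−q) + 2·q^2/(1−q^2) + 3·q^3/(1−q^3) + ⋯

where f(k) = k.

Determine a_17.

q^17  k|17↦f(k): 1:1 17:17  a_17=18

a_17 = 18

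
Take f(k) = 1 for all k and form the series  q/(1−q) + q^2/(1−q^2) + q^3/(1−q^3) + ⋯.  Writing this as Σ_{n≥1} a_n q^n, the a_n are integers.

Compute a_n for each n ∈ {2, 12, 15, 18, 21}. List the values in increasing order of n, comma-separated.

2, 6, 4, 6, 4

[q^2] f(2)=1,f(1)=1 ⇒ 2
d|12:{12,6,4,3,2,1}  Σf=1+1+1+1+1+1=6
d|15:{15,5,3,1}  Σf=1+1+1+1=4
n=18: 1·18 2·9 3·6 6·3 9·2 18·1  f→[1+1+1+1+1+1]=6
n=21: 21·1 7·3 3·7 1·21  f→[1+1+1+1]=4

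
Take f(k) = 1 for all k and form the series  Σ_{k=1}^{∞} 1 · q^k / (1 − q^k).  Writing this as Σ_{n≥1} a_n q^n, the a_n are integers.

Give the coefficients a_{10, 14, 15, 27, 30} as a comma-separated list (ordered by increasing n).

4, 4, 4, 4, 8

d|10:{1,2,5,10}  Σf=1+1+1+1=4
n=14: 14·1 7·2 2·7 1·14  f→[1+1+1+1]=4
n=15: 15·1 5·3 3·5 1·15  f→[1+1+1+1]=4
q^27  k|27↦f(k): 27:1 9:1 3:1 1:1  a_27=4
[q^30] f(1)=1,f(2)=1,f(3)=1,f(5)=1,f(6)=1,f(10)=1,f(15)=1,f(30)=1 ⇒ 8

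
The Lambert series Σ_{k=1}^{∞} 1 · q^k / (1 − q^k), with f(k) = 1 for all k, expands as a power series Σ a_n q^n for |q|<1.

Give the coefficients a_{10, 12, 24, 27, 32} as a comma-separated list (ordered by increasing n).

q^10  k|10↦f(k): 1:1 2:1 5:1 10:1  a_10=4
q^12  k|12↦f(k): 1:1 2:1 3:1 4:1 6:1 12:1  a_12=6
q^24  k|24↦f(k): 24:1 12:1 8:1 6:1 4:1 3:1 2:1 1:1  a_24=8
q^27  k|27↦f(k): 1:1 3:1 9:1 27:1  a_27=4
d|32:{32,16,8,4,2,1}  Σf=1+1+1+1+1+1=6

4, 6, 8, 4, 6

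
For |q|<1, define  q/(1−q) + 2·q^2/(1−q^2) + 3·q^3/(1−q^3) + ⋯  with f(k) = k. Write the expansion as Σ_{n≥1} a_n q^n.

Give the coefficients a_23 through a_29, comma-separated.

24, 60, 31, 42, 40, 56, 30

q^23  k|23↦f(k): 1:1 23:23  a_23=24
d|24:{24,12,8,6,4,3,2,1}  Σf=24+12+8+6+4+3+2+1=60
d|25:{25,5,1}  Σf=25+5+1=31
q^26  k|26↦f(k): 1:1 2:2 13:13 26:26  a_26=42
q^27  k|27↦f(k): 1:1 3:3 9:9 27:27  a_27=40
d|28:{28,14,7,4,2,1}  Σf=28+14+7+4+2+1=56
d|29:{29,1}  Σf=29+1=30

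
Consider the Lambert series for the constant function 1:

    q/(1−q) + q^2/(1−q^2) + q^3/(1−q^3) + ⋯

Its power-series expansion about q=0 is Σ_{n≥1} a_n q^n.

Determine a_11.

a_11 = 2

n=11: 1·11 11·1  f→[1+1]=2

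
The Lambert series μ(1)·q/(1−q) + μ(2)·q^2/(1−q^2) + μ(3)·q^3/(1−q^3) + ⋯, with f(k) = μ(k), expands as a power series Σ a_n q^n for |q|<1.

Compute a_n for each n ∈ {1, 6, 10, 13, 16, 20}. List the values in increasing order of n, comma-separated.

q^1  k|1↦μ(k): 1:1  a_1=1
n=6: 6·1 3·2 2·3 1·6  μ→[1+(-1)+(-1)+1]=0
d|10:{10,5,2,1}  Σμ=1+(-1)+(-1)+1=0
[q^13] μ(13)=-1,μ(1)=1 ⇒ 0
[q^16] μ(1)=1,μ(2)=-1,μ(4)=0,μ(8)=0,μ(16)=0 ⇒ 0
[q^20] μ(20)=0,μ(10)=1,μ(5)=-1,μ(4)=0,μ(2)=-1,μ(1)=1 ⇒ 0

1, 0, 0, 0, 0, 0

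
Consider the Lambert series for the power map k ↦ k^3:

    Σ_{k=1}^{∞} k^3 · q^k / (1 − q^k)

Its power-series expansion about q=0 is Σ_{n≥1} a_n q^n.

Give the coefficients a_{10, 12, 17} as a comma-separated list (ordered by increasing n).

n=10: 10·1 5·2 2·5 1·10  f→[1000+125+8+1]=1134
[q^12] f(1)=1,f(2)=8,f(3)=27,f(4)=64,f(6)=216,f(12)=1728 ⇒ 2044
q^17  k|17↦f(k): 1:1 17:4913  a_17=4914

1134, 2044, 4914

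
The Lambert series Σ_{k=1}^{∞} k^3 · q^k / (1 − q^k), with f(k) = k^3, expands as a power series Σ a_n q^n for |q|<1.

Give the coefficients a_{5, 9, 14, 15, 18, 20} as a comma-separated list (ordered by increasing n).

126, 757, 3096, 3528, 6813, 9198

q^5  k|5↦f(k): 5:125 1:1  a_5=126
n=9: 1·9 3·3 9·1  f→[1+27+729]=757
d|14:{14,7,2,1}  Σf=2744+343+8+1=3096
q^15  k|15↦f(k): 15:3375 5:125 3:27 1:1  a_15=3528
d|18:{1,2,3,6,9,18}  Σf=1+8+27+216+729+5832=6813
q^20  k|20↦f(k): 1:1 2:8 4:64 5:125 10:1000 20:8000  a_20=9198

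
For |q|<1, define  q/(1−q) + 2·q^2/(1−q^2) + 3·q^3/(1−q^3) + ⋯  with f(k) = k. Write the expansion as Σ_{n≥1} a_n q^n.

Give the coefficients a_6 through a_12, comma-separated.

[q^6] f(6)=6,f(3)=3,f(2)=2,f(1)=1 ⇒ 12
d|7:{1,7}  Σf=1+7=8
d|8:{1,2,4,8}  Σf=1+2+4+8=15
q^9  k|9↦f(k): 1:1 3:3 9:9  a_9=13
[q^10] f(1)=1,f(2)=2,f(5)=5,f(10)=10 ⇒ 18
n=11: 11·1 1·11  f→[11+1]=12
[q^12] f(12)=12,f(6)=6,f(4)=4,f(3)=3,f(2)=2,f(1)=1 ⇒ 28

12, 8, 15, 13, 18, 12, 28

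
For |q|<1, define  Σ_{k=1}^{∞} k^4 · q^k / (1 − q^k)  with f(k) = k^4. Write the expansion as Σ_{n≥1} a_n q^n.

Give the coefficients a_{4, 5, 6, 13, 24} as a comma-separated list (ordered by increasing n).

273, 626, 1394, 28562, 358258

d|4:{4,2,1}  Σf=256+16+1=273
d|5:{1,5}  Σf=1+625=626
q^6  k|6↦f(k): 1:1 2:16 3:81 6:1296  a_6=1394
d|13:{1,13}  Σf=1+28561=28562
n=24: 24·1 12·2 8·3 6·4 4·6 3·8 2·12 1·24  f→[331776+20736+4096+1296+256+81+16+1]=358258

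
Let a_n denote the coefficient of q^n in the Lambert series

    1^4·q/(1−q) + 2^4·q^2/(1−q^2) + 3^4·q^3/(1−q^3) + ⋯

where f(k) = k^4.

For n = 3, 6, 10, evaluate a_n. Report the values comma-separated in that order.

d|3:{1,3}  Σf=1+81=82
q^6  k|6↦f(k): 6:1296 3:81 2:16 1:1  a_6=1394
[q^10] f(10)=10000,f(5)=625,f(2)=16,f(1)=1 ⇒ 10642

82, 1394, 10642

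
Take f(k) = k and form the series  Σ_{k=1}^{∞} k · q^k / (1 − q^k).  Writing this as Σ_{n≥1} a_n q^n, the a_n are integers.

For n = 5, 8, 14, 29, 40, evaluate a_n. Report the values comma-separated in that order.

n=5: 1·5 5·1  f→[1+5]=6
n=8: 8·1 4·2 2·4 1·8  f→[8+4+2+1]=15
[q^14] f(1)=1,f(2)=2,f(7)=7,f(14)=14 ⇒ 24
n=29: 1·29 29·1  f→[1+29]=30
[q^40] f(40)=40,f(20)=20,f(10)=10,f(8)=8,f(5)=5,f(4)=4,f(2)=2,f(1)=1 ⇒ 90

6, 15, 24, 30, 90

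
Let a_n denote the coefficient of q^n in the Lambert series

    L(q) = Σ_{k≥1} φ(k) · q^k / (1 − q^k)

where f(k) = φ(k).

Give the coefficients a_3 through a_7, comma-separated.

n=3: 3·1 1·3  φ→[2+1]=3
q^4  k|4↦φ(k): 1:1 2:1 4:2  a_4=4
n=5: 1·5 5·1  φ→[1+4]=5
d|6:{1,2,3,6}  Σφ=1+1+2+2=6
q^7  k|7↦φ(k): 1:1 7:6  a_7=7

3, 4, 5, 6, 7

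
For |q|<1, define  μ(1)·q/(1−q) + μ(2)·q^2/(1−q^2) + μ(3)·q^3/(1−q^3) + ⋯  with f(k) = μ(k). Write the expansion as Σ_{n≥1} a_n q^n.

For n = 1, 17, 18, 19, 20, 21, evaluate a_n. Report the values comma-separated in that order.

[q^1] μ(1)=1 ⇒ 1
[q^17] μ(1)=1,μ(17)=-1 ⇒ 0
q^18  k|18↦μ(k): 18:0 9:0 6:1 3:-1 2:-1 1:1  a_18=0
d|19:{19,1}  Σμ=(-1)+1=0
q^20  k|20↦μ(k): 20:0 10:1 5:-1 4:0 2:-1 1:1  a_20=0
q^21  k|21↦μ(k): 1:1 3:-1 7:-1 21:1  a_21=0

1, 0, 0, 0, 0, 0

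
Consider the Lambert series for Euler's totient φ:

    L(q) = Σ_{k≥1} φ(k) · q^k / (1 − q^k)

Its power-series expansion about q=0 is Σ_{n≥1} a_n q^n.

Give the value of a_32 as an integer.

n=32: 1·32 2·16 4·8 8·4 16·2 32·1  φ→[1+1+2+4+8+16]=32

a_32 = 32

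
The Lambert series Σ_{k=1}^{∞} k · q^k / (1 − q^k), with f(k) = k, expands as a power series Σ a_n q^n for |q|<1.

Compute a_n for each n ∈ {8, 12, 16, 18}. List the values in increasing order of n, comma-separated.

15, 28, 31, 39

n=8: 8·1 4·2 2·4 1·8  f→[8+4+2+1]=15
n=12: 1·12 2·6 3·4 4·3 6·2 12·1  f→[1+2+3+4+6+12]=28
n=16: 16·1 8·2 4·4 2·8 1·16  f→[16+8+4+2+1]=31
q^18  k|18↦f(k): 18:18 9:9 6:6 3:3 2:2 1:1  a_18=39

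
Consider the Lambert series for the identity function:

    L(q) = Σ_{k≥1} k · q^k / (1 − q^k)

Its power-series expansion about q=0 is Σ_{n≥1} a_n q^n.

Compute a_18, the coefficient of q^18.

n=18: 1·18 2·9 3·6 6·3 9·2 18·1  f→[1+2+3+6+9+18]=39

a_18 = 39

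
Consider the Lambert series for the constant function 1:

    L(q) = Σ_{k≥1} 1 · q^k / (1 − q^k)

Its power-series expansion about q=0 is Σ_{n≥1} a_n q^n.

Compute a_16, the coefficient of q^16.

a_16 = 5

q^16  k|16↦f(k): 1:1 2:1 4:1 8:1 16:1  a_16=5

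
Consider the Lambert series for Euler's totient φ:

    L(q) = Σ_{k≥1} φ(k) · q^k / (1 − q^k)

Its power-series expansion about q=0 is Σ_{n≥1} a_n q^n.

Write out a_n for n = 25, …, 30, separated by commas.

n=25: 1·25 5·5 25·1  φ→[1+4+20]=25
n=26: 26·1 13·2 2·13 1·26  φ→[12+12+1+1]=26
q^27  k|27↦φ(k): 1:1 3:2 9:6 27:18  a_27=27
d|28:{28,14,7,4,2,1}  Σφ=12+6+6+2+1+1=28
q^29  k|29↦φ(k): 1:1 29:28  a_29=29
d|30:{1,2,3,5,6,10,15,30}  Σφ=1+1+2+4+2+4+8+8=30

25, 26, 27, 28, 29, 30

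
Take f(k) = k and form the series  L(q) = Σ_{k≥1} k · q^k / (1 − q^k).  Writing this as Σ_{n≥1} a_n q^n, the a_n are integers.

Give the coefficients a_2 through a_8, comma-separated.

3, 4, 7, 6, 12, 8, 15

n=2: 1·2 2·1  f→[1+2]=3
[q^3] f(1)=1,f(3)=3 ⇒ 4
[q^4] f(4)=4,f(2)=2,f(1)=1 ⇒ 7
q^5  k|5↦f(k): 5:5 1:1  a_5=6
[q^6] f(1)=1,f(2)=2,f(3)=3,f(6)=6 ⇒ 12
d|7:{7,1}  Σf=7+1=8
n=8: 8·1 4·2 2·4 1·8  f→[8+4+2+1]=15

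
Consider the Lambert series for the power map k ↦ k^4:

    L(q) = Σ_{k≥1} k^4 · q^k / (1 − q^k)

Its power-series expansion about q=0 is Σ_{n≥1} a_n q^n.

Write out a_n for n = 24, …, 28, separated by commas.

n=24: 24·1 12·2 8·3 6·4 4·6 3·8 2·12 1·24  f→[331776+20736+4096+1296+256+81+16+1]=358258
q^25  k|25↦f(k): 25:390625 5:625 1:1  a_25=391251
d|26:{1,2,13,26}  Σf=1+16+28561+456976=485554
n=27: 1·27 3·9 9·3 27·1  f→[1+81+6561+531441]=538084
q^28  k|28↦f(k): 1:1 2:16 4:256 7:2401 14:38416 28:614656  a_28=655746

358258, 391251, 485554, 538084, 655746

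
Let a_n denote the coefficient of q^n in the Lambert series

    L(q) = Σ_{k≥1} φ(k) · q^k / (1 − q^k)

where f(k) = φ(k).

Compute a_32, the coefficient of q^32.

d|32:{32,16,8,4,2,1}  Σφ=16+8+4+2+1+1=32

a_32 = 32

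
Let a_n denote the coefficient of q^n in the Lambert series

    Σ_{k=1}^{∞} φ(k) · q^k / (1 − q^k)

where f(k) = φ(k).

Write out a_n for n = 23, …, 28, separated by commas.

d|23:{23,1}  Σφ=22+1=23
[q^24] φ(1)=1,φ(2)=1,φ(3)=2,φ(4)=2,φ(6)=2,φ(8)=4,φ(12)=4,φ(24)=8 ⇒ 24
d|25:{25,5,1}  Σφ=20+4+1=25
d|26:{26,13,2,1}  Σφ=12+12+1+1=26
q^27  k|27↦φ(k): 27:18 9:6 3:2 1:1  a_27=27
q^28  k|28↦φ(k): 1:1 2:1 4:2 7:6 14:6 28:12  a_28=28

23, 24, 25, 26, 27, 28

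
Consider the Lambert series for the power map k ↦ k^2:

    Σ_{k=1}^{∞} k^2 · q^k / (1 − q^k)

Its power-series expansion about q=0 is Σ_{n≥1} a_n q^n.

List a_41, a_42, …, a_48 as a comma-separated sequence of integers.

d|41:{1,41}  Σf=1+1681=1682
n=42: 1·42 2·21 3·14 6·7 7·6 14·3 21·2 42·1  f→[1+4+9+36+49+196+441+1764]=2500
q^43  k|43↦f(k): 43:1849 1:1  a_43=1850
d|44:{44,22,11,4,2,1}  Σf=1936+484+121+16+4+1=2562
[q^45] f(45)=2025,f(15)=225,f(9)=81,f(5)=25,f(3)=9,f(1)=1 ⇒ 2366
n=46: 1·46 2·23 23·2 46·1  f→[1+4+529+2116]=2650
n=47: 47·1 1·47  f→[2209+1]=2210
[q^48] f(1)=1,f(2)=4,f(3)=9,f(4)=16,f(6)=36,f(8)=64,f(12)=144,f(16)=256,f(24)=576,f(48)=2304 ⇒ 3410

1682, 2500, 1850, 2562, 2366, 2650, 2210, 3410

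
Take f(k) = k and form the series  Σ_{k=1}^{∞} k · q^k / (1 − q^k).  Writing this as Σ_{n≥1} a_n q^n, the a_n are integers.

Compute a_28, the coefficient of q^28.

[q^28] f(1)=1,f(2)=2,f(4)=4,f(7)=7,f(14)=14,f(28)=28 ⇒ 56

a_28 = 56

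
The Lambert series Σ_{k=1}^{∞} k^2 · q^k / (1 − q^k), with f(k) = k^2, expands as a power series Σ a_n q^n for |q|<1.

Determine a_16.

a_16 = 341

[q^16] f(1)=1,f(2)=4,f(4)=16,f(8)=64,f(16)=256 ⇒ 341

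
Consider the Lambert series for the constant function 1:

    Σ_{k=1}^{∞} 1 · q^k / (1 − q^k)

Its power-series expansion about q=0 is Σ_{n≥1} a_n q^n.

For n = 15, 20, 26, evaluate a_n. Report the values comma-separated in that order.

4, 6, 4

n=15: 15·1 5·3 3·5 1·15  f→[1+1+1+1]=4
d|20:{20,10,5,4,2,1}  Σf=1+1+1+1+1+1=6
n=26: 1·26 2·13 13·2 26·1  f→[1+1+1+1]=4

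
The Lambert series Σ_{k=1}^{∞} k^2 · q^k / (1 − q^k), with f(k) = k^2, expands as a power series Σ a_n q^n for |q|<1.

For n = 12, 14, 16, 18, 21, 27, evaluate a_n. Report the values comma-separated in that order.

210, 250, 341, 455, 500, 820

d|12:{1,2,3,4,6,12}  Σf=1+4+9+16+36+144=210
d|14:{14,7,2,1}  Σf=196+49+4+1=250
n=16: 1·16 2·8 4·4 8·2 16·1  f→[1+4+16+64+256]=341
[q^18] f(1)=1,f(2)=4,f(3)=9,f(6)=36,f(9)=81,f(18)=324 ⇒ 455
n=21: 21·1 7·3 3·7 1·21  f→[441+49+9+1]=500
[q^27] f(1)=1,f(3)=9,f(9)=81,f(27)=729 ⇒ 820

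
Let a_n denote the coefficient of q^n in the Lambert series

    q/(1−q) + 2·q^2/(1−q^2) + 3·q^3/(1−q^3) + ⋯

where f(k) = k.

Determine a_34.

q^34  k|34↦f(k): 1:1 2:2 17:17 34:34  a_34=54

a_34 = 54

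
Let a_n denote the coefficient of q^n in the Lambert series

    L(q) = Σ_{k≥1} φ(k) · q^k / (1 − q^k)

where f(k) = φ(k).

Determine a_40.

n=40: 1·40 2·20 4·10 5·8 8·5 10·4 20·2 40·1  φ→[1+1+2+4+4+4+8+16]=40

a_40 = 40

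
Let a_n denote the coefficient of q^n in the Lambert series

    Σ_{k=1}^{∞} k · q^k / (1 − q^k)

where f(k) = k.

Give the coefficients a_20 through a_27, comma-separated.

42, 32, 36, 24, 60, 31, 42, 40

d|20:{1,2,4,5,10,20}  Σf=1+2+4+5+10+20=42
n=21: 21·1 7·3 3·7 1·21  f→[21+7+3+1]=32
d|22:{22,11,2,1}  Σf=22+11+2+1=36
n=23: 1·23 23·1  f→[1+23]=24
q^24  k|24↦f(k): 24:24 12:12 8:8 6:6 4:4 3:3 2:2 1:1  a_24=60
q^25  k|25↦f(k): 1:1 5:5 25:25  a_25=31
[q^26] f(26)=26,f(13)=13,f(2)=2,f(1)=1 ⇒ 42
q^27  k|27↦f(k): 1:1 3:3 9:9 27:27  a_27=40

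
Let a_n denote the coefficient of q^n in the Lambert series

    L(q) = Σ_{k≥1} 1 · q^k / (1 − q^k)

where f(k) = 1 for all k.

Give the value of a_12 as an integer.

a_12 = 6

d|12:{12,6,4,3,2,1}  Σf=1+1+1+1+1+1=6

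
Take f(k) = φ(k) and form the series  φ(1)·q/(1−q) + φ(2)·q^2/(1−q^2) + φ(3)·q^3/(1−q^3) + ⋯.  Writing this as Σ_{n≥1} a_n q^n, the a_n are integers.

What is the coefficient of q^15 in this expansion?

q^15  k|15↦φ(k): 1:1 3:2 5:4 15:8  a_15=15

a_15 = 15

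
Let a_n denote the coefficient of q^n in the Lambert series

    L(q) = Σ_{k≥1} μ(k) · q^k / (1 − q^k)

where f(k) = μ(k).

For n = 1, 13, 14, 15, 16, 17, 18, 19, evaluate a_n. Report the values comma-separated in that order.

n=1: 1·1  μ→[1]=1
d|13:{13,1}  Σμ=(-1)+1=0
[q^14] μ(1)=1,μ(2)=-1,μ(7)=-1,μ(14)=1 ⇒ 0
n=15: 1·15 3·5 5·3 15·1  μ→[1+(-1)+(-1)+1]=0
d|16:{1,2,4,8,16}  Σμ=1+(-1)+0+0+0=0
n=17: 1·17 17·1  μ→[1+(-1)]=0
n=18: 18·1 9·2 6·3 3·6 2·9 1·18  μ→[0+0+1+(-1)+(-1)+1]=0
d|19:{1,19}  Σμ=1+(-1)=0

1, 0, 0, 0, 0, 0, 0, 0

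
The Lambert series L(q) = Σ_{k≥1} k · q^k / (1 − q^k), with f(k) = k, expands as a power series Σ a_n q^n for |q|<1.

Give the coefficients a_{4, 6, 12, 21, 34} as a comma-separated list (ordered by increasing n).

7, 12, 28, 32, 54

d|4:{1,2,4}  Σf=1+2+4=7
q^6  k|6↦f(k): 6:6 3:3 2:2 1:1  a_6=12
d|12:{12,6,4,3,2,1}  Σf=12+6+4+3+2+1=28
[q^21] f(1)=1,f(3)=3,f(7)=7,f(21)=21 ⇒ 32
q^34  k|34↦f(k): 34:34 17:17 2:2 1:1  a_34=54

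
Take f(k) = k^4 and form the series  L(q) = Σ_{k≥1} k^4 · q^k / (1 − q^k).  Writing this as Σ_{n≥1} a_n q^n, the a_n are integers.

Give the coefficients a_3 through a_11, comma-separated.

82, 273, 626, 1394, 2402, 4369, 6643, 10642, 14642

q^3  k|3↦f(k): 3:81 1:1  a_3=82
n=4: 1·4 2·2 4·1  f→[1+16+256]=273
[q^5] f(5)=625,f(1)=1 ⇒ 626
d|6:{1,2,3,6}  Σf=1+16+81+1296=1394
n=7: 1·7 7·1  f→[1+2401]=2402
q^8  k|8↦f(k): 1:1 2:16 4:256 8:4096  a_8=4369
q^9  k|9↦f(k): 1:1 3:81 9:6561  a_9=6643
d|10:{10,5,2,1}  Σf=10000+625+16+1=10642
n=11: 1·11 11·1  f→[1+14641]=14642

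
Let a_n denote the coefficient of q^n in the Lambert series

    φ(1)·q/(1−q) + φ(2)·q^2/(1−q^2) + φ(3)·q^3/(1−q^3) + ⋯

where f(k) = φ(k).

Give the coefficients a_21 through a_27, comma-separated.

q^21  k|21↦φ(k): 1:1 3:2 7:6 21:12  a_21=21
q^22  k|22↦φ(k): 1:1 2:1 11:10 22:10  a_22=22
[q^23] φ(23)=22,φ(1)=1 ⇒ 23
n=24: 24·1 12·2 8·3 6·4 4·6 3·8 2·12 1·24  φ→[8+4+4+2+2+2+1+1]=24
q^25  k|25↦φ(k): 1:1 5:4 25:20  a_25=25
q^26  k|26↦φ(k): 26:12 13:12 2:1 1:1  a_26=26
d|27:{1,3,9,27}  Σφ=1+2+6+18=27

21, 22, 23, 24, 25, 26, 27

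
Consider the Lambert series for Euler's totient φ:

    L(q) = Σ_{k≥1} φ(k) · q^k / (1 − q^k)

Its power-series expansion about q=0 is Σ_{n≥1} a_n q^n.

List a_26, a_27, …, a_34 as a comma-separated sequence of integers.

[q^26] φ(1)=1,φ(2)=1,φ(13)=12,φ(26)=12 ⇒ 26
n=27: 27·1 9·3 3·9 1·27  φ→[18+6+2+1]=27
n=28: 1·28 2·14 4·7 7·4 14·2 28·1  φ→[1+1+2+6+6+12]=28
n=29: 29·1 1·29  φ→[28+1]=29
d|30:{1,2,3,5,6,10,15,30}  Σφ=1+1+2+4+2+4+8+8=30
d|31:{1,31}  Σφ=1+30=31
q^32  k|32↦φ(k): 32:16 16:8 8:4 4:2 2:1 1:1  a_32=32
n=33: 1·33 3·11 11·3 33·1  φ→[1+2+10+20]=33
[q^34] φ(1)=1,φ(2)=1,φ(17)=16,φ(34)=16 ⇒ 34

26, 27, 28, 29, 30, 31, 32, 33, 34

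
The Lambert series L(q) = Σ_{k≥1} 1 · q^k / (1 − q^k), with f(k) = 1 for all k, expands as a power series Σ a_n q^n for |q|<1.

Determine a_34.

n=34: 34·1 17·2 2·17 1·34  f→[1+1+1+1]=4

a_34 = 4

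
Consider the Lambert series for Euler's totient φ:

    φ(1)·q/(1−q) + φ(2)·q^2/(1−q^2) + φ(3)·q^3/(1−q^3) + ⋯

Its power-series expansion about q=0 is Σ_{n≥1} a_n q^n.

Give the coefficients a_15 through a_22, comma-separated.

q^15  k|15↦φ(k): 15:8 5:4 3:2 1:1  a_15=15
q^16  k|16↦φ(k): 1:1 2:1 4:2 8:4 16:8  a_16=16
q^17  k|17↦φ(k): 17:16 1:1  a_17=17
[q^18] φ(1)=1,φ(2)=1,φ(3)=2,φ(6)=2,φ(9)=6,φ(18)=6 ⇒ 18
d|19:{19,1}  Σφ=18+1=19
d|20:{1,2,4,5,10,20}  Σφ=1+1+2+4+4+8=20
d|21:{1,3,7,21}  Σφ=1+2+6+12=21
n=22: 1·22 2·11 11·2 22·1  φ→[1+1+10+10]=22

15, 16, 17, 18, 19, 20, 21, 22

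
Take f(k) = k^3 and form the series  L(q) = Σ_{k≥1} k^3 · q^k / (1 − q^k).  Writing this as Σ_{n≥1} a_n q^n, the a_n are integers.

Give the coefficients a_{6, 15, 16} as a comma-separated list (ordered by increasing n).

252, 3528, 4681

[q^6] f(1)=1,f(2)=8,f(3)=27,f(6)=216 ⇒ 252
q^15  k|15↦f(k): 15:3375 5:125 3:27 1:1  a_15=3528
d|16:{16,8,4,2,1}  Σf=4096+512+64+8+1=4681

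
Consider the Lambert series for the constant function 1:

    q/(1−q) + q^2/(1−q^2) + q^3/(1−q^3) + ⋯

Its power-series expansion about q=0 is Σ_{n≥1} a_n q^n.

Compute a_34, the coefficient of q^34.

a_34 = 4

n=34: 1·34 2·17 17·2 34·1  f→[1+1+1+1]=4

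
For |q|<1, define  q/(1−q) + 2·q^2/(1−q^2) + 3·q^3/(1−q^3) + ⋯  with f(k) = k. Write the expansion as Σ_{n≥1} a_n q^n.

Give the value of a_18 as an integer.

a_18 = 39

q^18  k|18↦f(k): 1:1 2:2 3:3 6:6 9:9 18:18  a_18=39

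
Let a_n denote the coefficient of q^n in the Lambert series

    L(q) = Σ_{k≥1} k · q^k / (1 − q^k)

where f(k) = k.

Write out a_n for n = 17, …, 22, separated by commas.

18, 39, 20, 42, 32, 36

q^17  k|17↦f(k): 17:17 1:1  a_17=18
q^18  k|18↦f(k): 1:1 2:2 3:3 6:6 9:9 18:18  a_18=39
n=19: 19·1 1·19  f→[19+1]=20
d|20:{1,2,4,5,10,20}  Σf=1+2+4+5+10+20=42
[q^21] f(21)=21,f(7)=7,f(3)=3,f(1)=1 ⇒ 32
[q^22] f(1)=1,f(2)=2,f(11)=11,f(22)=22 ⇒ 36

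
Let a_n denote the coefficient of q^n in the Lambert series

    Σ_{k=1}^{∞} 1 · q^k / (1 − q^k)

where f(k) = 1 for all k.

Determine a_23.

q^23  k|23↦f(k): 23:1 1:1  a_23=2

a_23 = 2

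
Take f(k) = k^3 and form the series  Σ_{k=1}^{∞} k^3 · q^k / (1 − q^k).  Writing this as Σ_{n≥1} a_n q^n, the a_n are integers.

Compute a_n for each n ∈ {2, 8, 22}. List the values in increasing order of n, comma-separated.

9, 585, 11988

[q^2] f(2)=8,f(1)=1 ⇒ 9
[q^8] f(1)=1,f(2)=8,f(4)=64,f(8)=512 ⇒ 585
n=22: 22·1 11·2 2·11 1·22  f→[10648+1331+8+1]=11988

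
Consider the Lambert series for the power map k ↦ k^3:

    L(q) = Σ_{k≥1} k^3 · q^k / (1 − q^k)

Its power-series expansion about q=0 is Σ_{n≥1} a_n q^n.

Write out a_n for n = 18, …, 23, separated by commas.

d|18:{18,9,6,3,2,1}  Σf=5832+729+216+27+8+1=6813
q^19  k|19↦f(k): 19:6859 1:1  a_19=6860
n=20: 20·1 10·2 5·4 4·5 2·10 1·20  f→[8000+1000+125+64+8+1]=9198
n=21: 21·1 7·3 3·7 1·21  f→[9261+343+27+1]=9632
[q^22] f(22)=10648,f(11)=1331,f(2)=8,f(1)=1 ⇒ 11988
n=23: 23·1 1·23  f→[12167+1]=12168

6813, 6860, 9198, 9632, 11988, 12168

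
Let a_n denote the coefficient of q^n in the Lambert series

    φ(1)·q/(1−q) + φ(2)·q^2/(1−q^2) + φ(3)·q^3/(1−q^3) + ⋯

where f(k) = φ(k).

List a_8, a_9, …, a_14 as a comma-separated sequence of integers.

q^8  k|8↦φ(k): 8:4 4:2 2:1 1:1  a_8=8
d|9:{9,3,1}  Σφ=6+2+1=9
d|10:{1,2,5,10}  Σφ=1+1+4+4=10
q^11  k|11↦φ(k): 1:1 11:10  a_11=11
[q^12] φ(12)=4,φ(6)=2,φ(4)=2,φ(3)=2,φ(2)=1,φ(1)=1 ⇒ 12
d|13:{13,1}  Σφ=12+1=13
q^14  k|14↦φ(k): 14:6 7:6 2:1 1:1  a_14=14

8, 9, 10, 11, 12, 13, 14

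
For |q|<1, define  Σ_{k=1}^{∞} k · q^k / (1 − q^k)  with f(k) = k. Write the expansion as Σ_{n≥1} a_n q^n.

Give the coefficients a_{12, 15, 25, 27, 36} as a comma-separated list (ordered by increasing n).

28, 24, 31, 40, 91

n=12: 1·12 2·6 3·4 4·3 6·2 12·1  f→[1+2+3+4+6+12]=28
n=15: 15·1 5·3 3·5 1·15  f→[15+5+3+1]=24
q^25  k|25↦f(k): 1:1 5:5 25:25  a_25=31
n=27: 27·1 9·3 3·9 1·27  f→[27+9+3+1]=40
q^36  k|36↦f(k): 36:36 18:18 12:12 9:9 6:6 4:4 3:3 2:2 1:1  a_36=91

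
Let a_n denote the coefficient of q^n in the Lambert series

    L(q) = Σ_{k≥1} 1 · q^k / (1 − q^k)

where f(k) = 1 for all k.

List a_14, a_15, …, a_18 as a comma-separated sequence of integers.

4, 4, 5, 2, 6

d|14:{14,7,2,1}  Σf=1+1+1+1=4
d|15:{15,5,3,1}  Σf=1+1+1+1=4
n=16: 16·1 8·2 4·4 2·8 1·16  f→[1+1+1+1+1]=5
n=17: 17·1 1·17  f→[1+1]=2
d|18:{1,2,3,6,9,18}  Σf=1+1+1+1+1+1=6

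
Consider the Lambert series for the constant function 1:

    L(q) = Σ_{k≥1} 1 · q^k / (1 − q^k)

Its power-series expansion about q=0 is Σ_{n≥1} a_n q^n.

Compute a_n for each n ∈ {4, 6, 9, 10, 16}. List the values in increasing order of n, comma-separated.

3, 4, 3, 4, 5

d|4:{1,2,4}  Σf=1+1+1=3
d|6:{1,2,3,6}  Σf=1+1+1+1=4
d|9:{9,3,1}  Σf=1+1+1=3
[q^10] f(10)=1,f(5)=1,f(2)=1,f(1)=1 ⇒ 4
[q^16] f(16)=1,f(8)=1,f(4)=1,f(2)=1,f(1)=1 ⇒ 5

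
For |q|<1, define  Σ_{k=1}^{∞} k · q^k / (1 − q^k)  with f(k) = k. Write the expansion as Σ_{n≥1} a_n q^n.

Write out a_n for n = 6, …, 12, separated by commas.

12, 8, 15, 13, 18, 12, 28

q^6  k|6↦f(k): 1:1 2:2 3:3 6:6  a_6=12
d|7:{1,7}  Σf=1+7=8
n=8: 8·1 4·2 2·4 1·8  f→[8+4+2+1]=15
[q^9] f(1)=1,f(3)=3,f(9)=9 ⇒ 13
d|10:{10,5,2,1}  Σf=10+5+2+1=18
[q^11] f(1)=1,f(11)=11 ⇒ 12
d|12:{1,2,3,4,6,12}  Σf=1+2+3+4+6+12=28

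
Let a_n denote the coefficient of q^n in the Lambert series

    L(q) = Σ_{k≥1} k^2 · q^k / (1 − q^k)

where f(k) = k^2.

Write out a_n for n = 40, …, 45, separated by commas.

2210, 1682, 2500, 1850, 2562, 2366

d|40:{1,2,4,5,8,10,20,40}  Σf=1+4+16+25+64+100+400+1600=2210
[q^41] f(41)=1681,f(1)=1 ⇒ 1682
d|42:{1,2,3,6,7,14,21,42}  Σf=1+4+9+36+49+196+441+1764=2500
n=43: 43·1 1·43  f→[1849+1]=1850
d|44:{44,22,11,4,2,1}  Σf=1936+484+121+16+4+1=2562
d|45:{45,15,9,5,3,1}  Σf=2025+225+81+25+9+1=2366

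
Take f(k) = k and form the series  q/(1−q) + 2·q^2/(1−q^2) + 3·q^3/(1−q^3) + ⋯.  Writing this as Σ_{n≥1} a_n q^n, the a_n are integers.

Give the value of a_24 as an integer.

a_24 = 60

n=24: 1·24 2·12 3·8 4·6 6·4 8·3 12·2 24·1  f→[1+2+3+4+6+8+12+24]=60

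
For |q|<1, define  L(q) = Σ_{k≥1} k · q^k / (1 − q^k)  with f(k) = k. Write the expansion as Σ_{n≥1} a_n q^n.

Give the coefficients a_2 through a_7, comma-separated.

[q^2] f(1)=1,f(2)=2 ⇒ 3
[q^3] f(1)=1,f(3)=3 ⇒ 4
n=4: 4·1 2·2 1·4  f→[4+2+1]=7
d|5:{5,1}  Σf=5+1=6
d|6:{6,3,2,1}  Σf=6+3+2+1=12
q^7  k|7↦f(k): 1:1 7:7  a_7=8

3, 4, 7, 6, 12, 8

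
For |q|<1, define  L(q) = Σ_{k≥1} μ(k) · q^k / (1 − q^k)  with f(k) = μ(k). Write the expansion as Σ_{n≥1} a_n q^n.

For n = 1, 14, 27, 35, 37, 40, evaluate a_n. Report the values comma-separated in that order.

1, 0, 0, 0, 0, 0

d|1:{1}  Σμ=1=1
n=14: 1·14 2·7 7·2 14·1  μ→[1+(-1)+(-1)+1]=0
q^27  k|27↦μ(k): 27:0 9:0 3:-1 1:1  a_27=0
n=35: 1·35 5·7 7·5 35·1  μ→[1+(-1)+(-1)+1]=0
q^37  k|37↦μ(k): 1:1 37:-1  a_37=0
q^40  k|40↦μ(k): 1:1 2:-1 4:0 5:-1 8:0 10:1 20:0 40:0  a_40=0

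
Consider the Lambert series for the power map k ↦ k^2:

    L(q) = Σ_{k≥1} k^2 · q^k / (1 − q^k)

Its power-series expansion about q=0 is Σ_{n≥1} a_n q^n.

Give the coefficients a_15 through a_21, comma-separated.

n=15: 15·1 5·3 3·5 1·15  f→[225+25+9+1]=260
[q^16] f(1)=1,f(2)=4,f(4)=16,f(8)=64,f(16)=256 ⇒ 341
[q^17] f(17)=289,f(1)=1 ⇒ 290
[q^18] f(1)=1,f(2)=4,f(3)=9,f(6)=36,f(9)=81,f(18)=324 ⇒ 455
n=19: 19·1 1·19  f→[361+1]=362
d|20:{20,10,5,4,2,1}  Σf=400+100+25+16+4+1=546
q^21  k|21↦f(k): 1:1 3:9 7:49 21:441  a_21=500

260, 341, 290, 455, 362, 546, 500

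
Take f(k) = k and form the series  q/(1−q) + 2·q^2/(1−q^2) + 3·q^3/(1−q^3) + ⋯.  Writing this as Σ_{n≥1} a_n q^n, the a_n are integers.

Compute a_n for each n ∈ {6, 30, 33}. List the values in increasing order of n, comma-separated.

n=6: 6·1 3·2 2·3 1·6  f→[6+3+2+1]=12
q^30  k|30↦f(k): 30:30 15:15 10:10 6:6 5:5 3:3 2:2 1:1  a_30=72
d|33:{33,11,3,1}  Σf=33+11+3+1=48

12, 72, 48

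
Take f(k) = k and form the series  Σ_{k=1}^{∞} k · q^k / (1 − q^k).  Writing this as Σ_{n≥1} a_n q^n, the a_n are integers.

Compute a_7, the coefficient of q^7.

a_7 = 8

d|7:{7,1}  Σf=7+1=8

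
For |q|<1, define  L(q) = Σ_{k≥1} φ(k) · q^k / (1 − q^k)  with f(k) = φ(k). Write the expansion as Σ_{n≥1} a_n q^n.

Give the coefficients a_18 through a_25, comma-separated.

d|18:{18,9,6,3,2,1}  Σφ=6+6+2+2+1+1=18
q^19  k|19↦φ(k): 1:1 19:18  a_19=19
[q^20] φ(20)=8,φ(10)=4,φ(5)=4,φ(4)=2,φ(2)=1,φ(1)=1 ⇒ 20
q^21  k|21↦φ(k): 1:1 3:2 7:6 21:12  a_21=21
[q^22] φ(22)=10,φ(11)=10,φ(2)=1,φ(1)=1 ⇒ 22
[q^23] φ(23)=22,φ(1)=1 ⇒ 23
q^24  k|24↦φ(k): 24:8 12:4 8:4 6:2 4:2 3:2 2:1 1:1  a_24=24
d|25:{25,5,1}  Σφ=20+4+1=25

18, 19, 20, 21, 22, 23, 24, 25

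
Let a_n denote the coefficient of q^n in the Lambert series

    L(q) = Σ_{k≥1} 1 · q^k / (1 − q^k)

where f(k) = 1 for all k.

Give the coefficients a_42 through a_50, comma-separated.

8, 2, 6, 6, 4, 2, 10, 3, 6

[q^42] f(42)=1,f(21)=1,f(14)=1,f(7)=1,f(6)=1,f(3)=1,f(2)=1,f(1)=1 ⇒ 8
[q^43] f(1)=1,f(43)=1 ⇒ 2
d|44:{44,22,11,4,2,1}  Σf=1+1+1+1+1+1=6
[q^45] f(45)=1,f(15)=1,f(9)=1,f(5)=1,f(3)=1,f(1)=1 ⇒ 6
[q^46] f(1)=1,f(2)=1,f(23)=1,f(46)=1 ⇒ 4
[q^47] f(47)=1,f(1)=1 ⇒ 2
n=48: 1·48 2·24 3·16 4·12 6·8 8·6 12·4 16·3 24·2 48·1  f→[1+1+1+1+1+1+1+1+1+1]=10
[q^49] f(1)=1,f(7)=1,f(49)=1 ⇒ 3
q^50  k|50↦f(k): 1:1 2:1 5:1 10:1 25:1 50:1  a_50=6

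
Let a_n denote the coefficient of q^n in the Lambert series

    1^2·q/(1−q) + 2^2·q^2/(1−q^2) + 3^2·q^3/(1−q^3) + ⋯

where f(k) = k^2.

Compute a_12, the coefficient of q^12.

n=12: 12·1 6·2 4·3 3·4 2·6 1·12  f→[144+36+16+9+4+1]=210

a_12 = 210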